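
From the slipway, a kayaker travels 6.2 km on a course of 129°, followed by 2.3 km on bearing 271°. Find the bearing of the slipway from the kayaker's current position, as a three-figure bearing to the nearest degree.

327°

Leg 1 (129°, 6.2 km): east 6.2 sin 129° = 4.82, north 6.2 cos 129° = -3.90
Leg 2 (271°, 2.3 km): east 2.3 sin 271° = -2.30, north 2.3 cos 271° = 0.04
Net displacement: 2.52 east, -3.86 north. Direction back to start is (-2.52, 3.86): bearing = atan2(-2.52, 3.86) mod 360° = 326.89° ≈ 327°.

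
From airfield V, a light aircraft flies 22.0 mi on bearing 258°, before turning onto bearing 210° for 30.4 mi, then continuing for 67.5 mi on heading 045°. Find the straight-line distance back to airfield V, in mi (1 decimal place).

Leg 1 (258°, 22.0 mi): east 22.0 sin 258° = -21.52, north 22.0 cos 258° = -4.57
Leg 2 (210°, 30.4 mi): east 30.4 sin 210° = -15.20, north 30.4 cos 210° = -26.33
Leg 3 (045°, 67.5 mi): east 67.5 sin 45° = 47.73, north 67.5 cos 45° = 47.73
Net: 11.01 east, 16.83 north. Distance = √((11.01)² + (16.83)²) = 20.110 mi.

20.1 mi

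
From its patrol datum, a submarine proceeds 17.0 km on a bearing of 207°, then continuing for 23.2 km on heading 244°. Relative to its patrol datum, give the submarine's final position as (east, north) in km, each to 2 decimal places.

Leg 1 (207°, 17.0 km): east 17.0 sin 207° = -7.72, north 17.0 cos 207° = -15.15
Leg 2 (244°, 23.2 km): east 23.2 sin 244° = -20.85, north 23.2 cos 244° = -10.17
Summing: -28.57 km east, -25.32 km north → (-28.57, -25.32).

(-28.57, -25.32)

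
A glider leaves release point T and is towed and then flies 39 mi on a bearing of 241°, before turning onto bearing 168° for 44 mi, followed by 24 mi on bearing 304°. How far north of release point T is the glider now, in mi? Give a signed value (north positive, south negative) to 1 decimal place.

-48.5 mi

Leg 1 (241°, 39 mi): east 39 sin 241° = -34.11, north 39 cos 241° = -18.91
Leg 2 (168°, 44 mi): east 44 sin 168° = 9.15, north 44 cos 168° = -43.04
Leg 3 (304°, 24 mi): east 24 sin 304° = -19.90, north 24 cos 304° = 13.42
Net north component: -48.53 mi.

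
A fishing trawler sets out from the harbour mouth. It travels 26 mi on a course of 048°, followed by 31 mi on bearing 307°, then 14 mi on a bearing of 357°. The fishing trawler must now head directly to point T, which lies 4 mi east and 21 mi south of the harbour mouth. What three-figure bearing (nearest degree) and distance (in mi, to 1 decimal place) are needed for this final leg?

Leg 1 (048°, 26 mi): east 26 sin 48° = 19.32, north 26 cos 48° = 17.40
Leg 2 (307°, 31 mi): east 31 sin 307° = -24.76, north 31 cos 307° = 18.66
Leg 3 (357°, 14 mi): east 14 sin 357° = -0.73, north 14 cos 357° = 13.98
Current position: (-6.17, 50.03). Target: (4, -21). Remaining: Δeast = 10.17, Δnorth = -71.03.
Bearing = atan2(10.17, -71.03) mod 360° = 171.85°; distance = √((10.17)² + (-71.03)²) = 71.759 mi.

172°, 71.8 mi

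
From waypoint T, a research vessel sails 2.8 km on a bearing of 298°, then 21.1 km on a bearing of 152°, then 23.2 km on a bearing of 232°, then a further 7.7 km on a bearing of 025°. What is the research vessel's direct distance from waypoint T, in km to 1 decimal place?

25.8 km

Leg 1 (298°, 2.8 km): east 2.8 sin 298° = -2.47, north 2.8 cos 298° = 1.31
Leg 2 (152°, 21.1 km): east 21.1 sin 152° = 9.91, north 21.1 cos 152° = -18.63
Leg 3 (232°, 23.2 km): east 23.2 sin 232° = -18.28, north 23.2 cos 232° = -14.28
Leg 4 (025°, 7.7 km): east 7.7 sin 25° = 3.25, north 7.7 cos 25° = 6.98
Net: -7.59 east, -24.62 north. Distance = √((-7.59)² + (-24.62)²) = 25.765 km.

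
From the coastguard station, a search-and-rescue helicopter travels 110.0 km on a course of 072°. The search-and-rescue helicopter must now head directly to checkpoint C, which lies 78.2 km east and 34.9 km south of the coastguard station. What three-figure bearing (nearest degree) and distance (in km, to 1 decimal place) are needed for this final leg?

201°, 73.8 km

Leg 1 (072°, 110.0 km): east 110.0 sin 72° = 104.62, north 110.0 cos 72° = 33.99
Current position: (104.62, 33.99). Target: (78.2, -34.9). Remaining: Δeast = -26.42, Δnorth = -68.89.
Bearing = atan2(-26.42, -68.89) mod 360° = 200.98°; distance = √((-26.42)² + (-68.89)²) = 73.783 km.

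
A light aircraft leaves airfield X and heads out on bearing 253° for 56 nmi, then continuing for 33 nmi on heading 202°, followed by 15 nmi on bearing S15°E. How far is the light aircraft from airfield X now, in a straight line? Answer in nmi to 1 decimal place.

87.3 nmi

Leg 1 (253°, 56 nmi): east 56 sin 253° = -53.55, north 56 cos 253° = -16.37
Leg 2 (202°, 33 nmi): east 33 sin 202° = -12.36, north 33 cos 202° = -30.60
Leg 3 (S15°E, 15 nmi): east 15 sin 165° = 3.88, north 15 cos 165° = -14.49
Net: -62.03 east, -61.46 north. Distance = √((-62.03)² + (-61.46)²) = 87.323 nmi.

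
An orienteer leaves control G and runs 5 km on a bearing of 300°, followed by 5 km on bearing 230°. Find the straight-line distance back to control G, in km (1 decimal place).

8.2 km

Leg 1 (300°, 5 km): east 5 sin 300° = -4.33, north 5 cos 300° = 2.50
Leg 2 (230°, 5 km): east 5 sin 230° = -3.83, north 5 cos 230° = -3.21
Net: -8.16 east, -0.71 north. Distance = √((-8.16)² + (-0.71)²) = 8.192 km.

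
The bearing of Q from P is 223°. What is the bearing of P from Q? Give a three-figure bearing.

Back-bearing = 223° − 180° = 043°.

043°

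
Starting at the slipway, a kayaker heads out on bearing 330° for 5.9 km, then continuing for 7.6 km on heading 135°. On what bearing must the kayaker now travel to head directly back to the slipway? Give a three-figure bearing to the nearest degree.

276°

Leg 1 (330°, 5.9 km): east 5.9 sin 330° = -2.95, north 5.9 cos 330° = 5.11
Leg 2 (135°, 7.6 km): east 7.6 sin 135° = 5.37, north 7.6 cos 135° = -5.37
Net displacement: 2.42 east, -0.26 north. Direction back to start is (-2.42, 0.26): bearing = atan2(-2.42, 0.26) mod 360° = 276.23° ≈ 276°.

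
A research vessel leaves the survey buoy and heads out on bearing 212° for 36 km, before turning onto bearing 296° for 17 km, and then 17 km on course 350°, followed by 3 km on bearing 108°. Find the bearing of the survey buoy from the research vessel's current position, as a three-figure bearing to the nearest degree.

078°

Leg 1 (212°, 36 km): east 36 sin 212° = -19.08, north 36 cos 212° = -30.53
Leg 2 (296°, 17 km): east 17 sin 296° = -15.28, north 17 cos 296° = 7.45
Leg 3 (350°, 17 km): east 17 sin 350° = -2.95, north 17 cos 350° = 16.74
Leg 4 (108°, 3 km): east 3 sin 108° = 2.85, north 3 cos 108° = -0.93
Net displacement: -34.46 east, -7.26 north. Direction back to start is (34.46, 7.26): bearing = atan2(34.46, 7.26) mod 360° = 78.10° ≈ 078°.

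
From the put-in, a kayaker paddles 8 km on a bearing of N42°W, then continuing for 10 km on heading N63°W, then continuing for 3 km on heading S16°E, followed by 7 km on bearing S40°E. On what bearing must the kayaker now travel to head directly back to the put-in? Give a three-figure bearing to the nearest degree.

104°

Leg 1 (N42°W, 8 km): east 8 sin 318° = -5.35, north 8 cos 318° = 5.95
Leg 2 (N63°W, 10 km): east 10 sin 297° = -8.91, north 10 cos 297° = 4.54
Leg 3 (S16°E, 3 km): east 3 sin 164° = 0.83, north 3 cos 164° = -2.88
Leg 4 (S40°E, 7 km): east 7 sin 140° = 4.50, north 7 cos 140° = -5.36
Net displacement: -8.94 east, 2.24 north. Direction back to start is (8.94, -2.24): bearing = atan2(8.94, -2.24) mod 360° = 104.07° ≈ 104°.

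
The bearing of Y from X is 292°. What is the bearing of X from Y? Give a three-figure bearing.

112°

Back-bearing = 292° − 180° = 112°.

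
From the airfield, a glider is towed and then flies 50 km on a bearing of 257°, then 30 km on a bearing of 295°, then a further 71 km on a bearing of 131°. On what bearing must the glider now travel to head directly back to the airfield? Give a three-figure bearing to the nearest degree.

026°

Leg 1 (257°, 50 km): east 50 sin 257° = -48.72, north 50 cos 257° = -11.25
Leg 2 (295°, 30 km): east 30 sin 295° = -27.19, north 30 cos 295° = 12.68
Leg 3 (131°, 71 km): east 71 sin 131° = 53.58, north 71 cos 131° = -46.58
Net displacement: -22.32 east, -45.15 north. Direction back to start is (22.32, 45.15): bearing = atan2(22.32, 45.15) mod 360° = 26.31° ≈ 026°.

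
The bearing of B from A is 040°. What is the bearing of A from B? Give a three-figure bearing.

220°

Back-bearing = 040° + 180° = 220°.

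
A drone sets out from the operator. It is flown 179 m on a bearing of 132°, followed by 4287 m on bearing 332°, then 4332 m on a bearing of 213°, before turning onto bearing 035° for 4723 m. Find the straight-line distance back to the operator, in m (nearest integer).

Leg 1 (132°, 179 m): east 179 sin 132° = 133.02, north 179 cos 132° = -119.77
Leg 2 (332°, 4287 m): east 4287 sin 332° = -2012.62, north 4287 cos 332° = 3785.20
Leg 3 (213°, 4332 m): east 4332 sin 213° = -2359.38, north 4332 cos 213° = -3633.12
Leg 4 (035°, 4723 m): east 4723 sin 35° = 2709.00, north 4723 cos 35° = 3868.86
Net: -1529.98 east, 3901.16 north. Distance = √((-1529.98)² + (3901.16)²) = 4190.447 m.

4190 m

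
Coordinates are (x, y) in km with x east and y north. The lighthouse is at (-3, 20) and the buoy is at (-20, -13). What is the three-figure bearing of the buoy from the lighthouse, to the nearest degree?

Δeast = -20 − -3 = -17.00; Δnorth = -13 − 20 = -33.00.
Bearing = atan2(Δeast, Δnorth) mod 360° = 207.26° ≈ 207°.

207°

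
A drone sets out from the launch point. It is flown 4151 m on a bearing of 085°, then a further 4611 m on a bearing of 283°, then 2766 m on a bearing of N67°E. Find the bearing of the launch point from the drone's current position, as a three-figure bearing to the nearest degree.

221°

Leg 1 (085°, 4151 m): east 4151 sin 85° = 4135.20, north 4151 cos 85° = 361.78
Leg 2 (283°, 4611 m): east 4611 sin 283° = -4492.82, north 4611 cos 283° = 1037.25
Leg 3 (N67°E, 2766 m): east 2766 sin 67° = 2546.12, north 2766 cos 67° = 1080.76
Net displacement: 2188.50 east, 2479.80 north. Direction back to start is (-2188.50, -2479.80): bearing = atan2(-2188.50, -2479.80) mod 360° = 221.43° ≈ 221°.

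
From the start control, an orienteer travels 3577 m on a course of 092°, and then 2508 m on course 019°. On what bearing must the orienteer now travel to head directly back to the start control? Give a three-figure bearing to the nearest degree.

Leg 1 (092°, 3577 m): east 3577 sin 92° = 3574.82, north 3577 cos 92° = -124.84
Leg 2 (019°, 2508 m): east 2508 sin 19° = 816.52, north 2508 cos 19° = 2371.36
Net displacement: 4391.35 east, 2246.53 north. Direction back to start is (-4391.35, -2246.53): bearing = atan2(-4391.35, -2246.53) mod 360° = 242.91° ≈ 243°.

243°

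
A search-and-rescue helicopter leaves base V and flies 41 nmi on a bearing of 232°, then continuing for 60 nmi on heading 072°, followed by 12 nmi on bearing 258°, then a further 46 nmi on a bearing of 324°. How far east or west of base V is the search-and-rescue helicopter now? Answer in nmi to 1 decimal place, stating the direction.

Leg 1 (232°, 41 nmi): east 41 sin 232° = -32.31, north 41 cos 232° = -25.24
Leg 2 (072°, 60 nmi): east 60 sin 72° = 57.06, north 60 cos 72° = 18.54
Leg 3 (258°, 12 nmi): east 12 sin 258° = -11.74, north 12 cos 258° = -2.49
Leg 4 (324°, 46 nmi): east 46 sin 324° = -27.04, north 46 cos 324° = 37.21
Net east component: -14.02 nmi.

14.0 nmi west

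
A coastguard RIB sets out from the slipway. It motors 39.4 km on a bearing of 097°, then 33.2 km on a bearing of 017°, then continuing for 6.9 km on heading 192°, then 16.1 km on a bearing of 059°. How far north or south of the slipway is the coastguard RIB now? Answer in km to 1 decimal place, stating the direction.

Leg 1 (097°, 39.4 km): east 39.4 sin 97° = 39.11, north 39.4 cos 97° = -4.80
Leg 2 (017°, 33.2 km): east 33.2 sin 17° = 9.71, north 33.2 cos 17° = 31.75
Leg 3 (192°, 6.9 km): east 6.9 sin 192° = -1.43, north 6.9 cos 192° = -6.75
Leg 4 (059°, 16.1 km): east 16.1 sin 59° = 13.80, north 16.1 cos 59° = 8.29
Net north component: 28.49 km.

28.5 km north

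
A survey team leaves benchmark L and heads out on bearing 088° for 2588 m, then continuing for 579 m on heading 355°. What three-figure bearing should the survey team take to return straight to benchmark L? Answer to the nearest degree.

255°

Leg 1 (088°, 2588 m): east 2588 sin 88° = 2586.42, north 2588 cos 88° = 90.32
Leg 2 (355°, 579 m): east 579 sin 355° = -50.46, north 579 cos 355° = 576.80
Net displacement: 2535.96 east, 667.12 north. Direction back to start is (-2535.96, -667.12): bearing = atan2(-2535.96, -667.12) mod 360° = 255.26° ≈ 255°.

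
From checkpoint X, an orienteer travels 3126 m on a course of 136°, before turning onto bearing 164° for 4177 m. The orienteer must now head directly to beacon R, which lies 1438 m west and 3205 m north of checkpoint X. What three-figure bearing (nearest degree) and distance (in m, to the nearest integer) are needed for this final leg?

333°, 10598 m

Leg 1 (136°, 3126 m): east 3126 sin 136° = 2171.50, north 3126 cos 136° = -2248.66
Leg 2 (164°, 4177 m): east 4177 sin 164° = 1151.34, north 4177 cos 164° = -4015.19
Current position: (3322.84, -6263.85). Target: (-1438, 3205). Remaining: Δeast = -4760.84, Δnorth = 9468.85.
Bearing = atan2(-4760.84, 9468.85) mod 360° = 333.31°; distance = √((-4760.84)² + (9468.85)²) = 10598.332 m.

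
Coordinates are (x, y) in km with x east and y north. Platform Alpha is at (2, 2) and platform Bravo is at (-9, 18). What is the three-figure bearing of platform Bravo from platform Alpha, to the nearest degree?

325°

Δeast = -9 − 2 = -11.00; Δnorth = 18 − 2 = 16.00.
Bearing = atan2(Δeast, Δnorth) mod 360° = 325.49° ≈ 325°.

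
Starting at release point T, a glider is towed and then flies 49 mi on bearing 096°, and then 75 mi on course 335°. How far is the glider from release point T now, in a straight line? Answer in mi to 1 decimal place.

Leg 1 (096°, 49 mi): east 49 sin 96° = 48.73, north 49 cos 96° = -5.12
Leg 2 (335°, 75 mi): east 75 sin 335° = -31.70, north 75 cos 335° = 67.97
Net: 17.04 east, 62.85 north. Distance = √((17.04)² + (62.85)²) = 65.119 mi.

65.1 mi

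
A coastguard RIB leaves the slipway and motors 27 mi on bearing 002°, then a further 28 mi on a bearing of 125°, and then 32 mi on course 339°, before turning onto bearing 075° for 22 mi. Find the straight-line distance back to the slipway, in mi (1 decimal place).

57.4 mi

Leg 1 (002°, 27 mi): east 27 sin 2° = 0.94, north 27 cos 2° = 26.98
Leg 2 (125°, 28 mi): east 28 sin 125° = 22.94, north 28 cos 125° = -16.06
Leg 3 (339°, 32 mi): east 32 sin 339° = -11.47, north 32 cos 339° = 29.87
Leg 4 (075°, 22 mi): east 22 sin 75° = 21.25, north 22 cos 75° = 5.69
Net: 33.66 east, 46.49 north. Distance = √((33.66)² + (46.49)²) = 57.398 mi.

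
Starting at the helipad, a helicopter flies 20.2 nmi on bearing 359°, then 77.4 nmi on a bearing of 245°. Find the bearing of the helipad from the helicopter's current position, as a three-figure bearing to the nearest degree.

Leg 1 (359°, 20.2 nmi): east 20.2 sin 359° = -0.35, north 20.2 cos 359° = 20.20
Leg 2 (245°, 77.4 nmi): east 77.4 sin 245° = -70.15, north 77.4 cos 245° = -32.71
Net displacement: -70.50 east, -12.51 north. Direction back to start is (70.50, 12.51): bearing = atan2(70.50, 12.51) mod 360° = 79.93° ≈ 080°.

080°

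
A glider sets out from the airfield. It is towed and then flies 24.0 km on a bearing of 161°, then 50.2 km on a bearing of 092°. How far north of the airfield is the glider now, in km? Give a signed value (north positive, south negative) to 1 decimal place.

-24.4 km

Leg 1 (161°, 24.0 km): east 24.0 sin 161° = 7.81, north 24.0 cos 161° = -22.69
Leg 2 (092°, 50.2 km): east 50.2 sin 92° = 50.17, north 50.2 cos 92° = -1.75
Net north component: -24.44 km.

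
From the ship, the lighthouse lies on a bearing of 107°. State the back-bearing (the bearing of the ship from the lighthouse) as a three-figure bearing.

Back-bearing = 107° + 180° = 287°.

287°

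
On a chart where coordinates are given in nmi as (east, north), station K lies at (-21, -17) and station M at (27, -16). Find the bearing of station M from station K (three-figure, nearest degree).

Δeast = 27 − -21 = 48.00; Δnorth = -16 − -17 = 1.00.
Bearing = atan2(Δeast, Δnorth) mod 360° = 88.81° ≈ 089°.

089°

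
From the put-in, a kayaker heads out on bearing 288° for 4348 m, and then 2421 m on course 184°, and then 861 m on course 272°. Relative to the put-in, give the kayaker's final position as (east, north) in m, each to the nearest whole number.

Leg 1 (288°, 4348 m): east 4348 sin 288° = -4135.19, north 4348 cos 288° = 1343.61
Leg 2 (184°, 2421 m): east 2421 sin 184° = -168.88, north 2421 cos 184° = -2415.10
Leg 3 (272°, 861 m): east 861 sin 272° = -860.48, north 861 cos 272° = 30.05
Summing: -5164.55 m east, -1041.45 m north → (-5165, -1041).

(-5165, -1041)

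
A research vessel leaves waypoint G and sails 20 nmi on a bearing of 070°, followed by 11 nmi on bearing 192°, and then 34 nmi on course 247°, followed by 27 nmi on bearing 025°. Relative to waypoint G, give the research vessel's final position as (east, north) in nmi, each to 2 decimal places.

(-3.38, 7.27)

Leg 1 (070°, 20 nmi): east 20 sin 70° = 18.79, north 20 cos 70° = 6.84
Leg 2 (192°, 11 nmi): east 11 sin 192° = -2.29, north 11 cos 192° = -10.76
Leg 3 (247°, 34 nmi): east 34 sin 247° = -31.30, north 34 cos 247° = -13.28
Leg 4 (025°, 27 nmi): east 27 sin 25° = 11.41, north 27 cos 25° = 24.47
Summing: -3.38 nmi east, 7.27 nmi north → (-3.38, 7.27).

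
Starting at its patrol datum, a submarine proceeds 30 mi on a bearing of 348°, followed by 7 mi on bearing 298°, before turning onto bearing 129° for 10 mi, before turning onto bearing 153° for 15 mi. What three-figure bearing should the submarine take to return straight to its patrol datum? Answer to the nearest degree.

Leg 1 (348°, 30 mi): east 30 sin 348° = -6.24, north 30 cos 348° = 29.34
Leg 2 (298°, 7 mi): east 7 sin 298° = -6.18, north 7 cos 298° = 3.29
Leg 3 (129°, 10 mi): east 10 sin 129° = 7.77, north 10 cos 129° = -6.29
Leg 4 (153°, 15 mi): east 15 sin 153° = 6.81, north 15 cos 153° = -13.37
Net displacement: 2.16 east, 12.97 north. Direction back to start is (-2.16, -12.97): bearing = atan2(-2.16, -12.97) mod 360° = 189.47° ≈ 189°.

189°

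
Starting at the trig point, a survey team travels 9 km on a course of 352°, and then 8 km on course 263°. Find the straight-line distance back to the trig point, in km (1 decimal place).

12.1 km

Leg 1 (352°, 9 km): east 9 sin 352° = -1.25, north 9 cos 352° = 8.91
Leg 2 (263°, 8 km): east 8 sin 263° = -7.94, north 8 cos 263° = -0.97
Net: -9.19 east, 7.94 north. Distance = √((-9.19)² + (7.94)²) = 12.145 km.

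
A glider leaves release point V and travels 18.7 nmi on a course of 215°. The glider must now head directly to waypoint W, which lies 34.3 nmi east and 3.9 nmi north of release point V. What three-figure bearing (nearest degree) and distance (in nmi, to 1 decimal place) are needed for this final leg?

067°, 49.0 nmi

Leg 1 (215°, 18.7 nmi): east 18.7 sin 215° = -10.73, north 18.7 cos 215° = -15.32
Current position: (-10.73, -15.32). Target: (34.3, 3.9). Remaining: Δeast = 45.03, Δnorth = 19.22.
Bearing = atan2(45.03, 19.22) mod 360° = 66.89°; distance = √((45.03)² + (19.22)²) = 48.956 nmi.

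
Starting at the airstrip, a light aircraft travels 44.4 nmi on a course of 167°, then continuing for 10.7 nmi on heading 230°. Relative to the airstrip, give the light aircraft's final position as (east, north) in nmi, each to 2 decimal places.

Leg 1 (167°, 44.4 nmi): east 44.4 sin 167° = 9.99, north 44.4 cos 167° = -43.26
Leg 2 (230°, 10.7 nmi): east 10.7 sin 230° = -8.20, north 10.7 cos 230° = -6.88
Summing: 1.79 nmi east, -50.14 nmi north → (1.79, -50.14).

(1.79, -50.14)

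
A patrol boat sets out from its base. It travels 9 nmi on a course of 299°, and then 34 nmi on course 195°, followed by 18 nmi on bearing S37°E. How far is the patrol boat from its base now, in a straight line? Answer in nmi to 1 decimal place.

Leg 1 (299°, 9 nmi): east 9 sin 299° = -7.87, north 9 cos 299° = 4.36
Leg 2 (195°, 34 nmi): east 34 sin 195° = -8.80, north 34 cos 195° = -32.84
Leg 3 (S37°E, 18 nmi): east 18 sin 143° = 10.83, north 18 cos 143° = -14.38
Net: -5.84 east, -42.85 north. Distance = √((-5.84)² + (-42.85)²) = 43.250 nmi.

43.2 nmi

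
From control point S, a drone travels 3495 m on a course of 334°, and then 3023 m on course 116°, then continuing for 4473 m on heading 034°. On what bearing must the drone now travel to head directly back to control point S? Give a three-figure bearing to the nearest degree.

Leg 1 (334°, 3495 m): east 3495 sin 334° = -1532.11, north 3495 cos 334° = 3141.29
Leg 2 (116°, 3023 m): east 3023 sin 116° = 2717.05, north 3023 cos 116° = -1325.20
Leg 3 (034°, 4473 m): east 4473 sin 34° = 2501.27, north 4473 cos 34° = 3708.29
Net displacement: 3686.22 east, 5524.37 north. Direction back to start is (-3686.22, -5524.37): bearing = atan2(-3686.22, -5524.37) mod 360° = 213.71° ≈ 214°.

214°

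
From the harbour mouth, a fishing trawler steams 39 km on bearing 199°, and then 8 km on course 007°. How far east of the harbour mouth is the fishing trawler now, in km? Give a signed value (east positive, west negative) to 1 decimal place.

-11.7 km

Leg 1 (199°, 39 km): east 39 sin 199° = -12.70, north 39 cos 199° = -36.88
Leg 2 (007°, 8 km): east 8 sin 7° = 0.97, north 8 cos 7° = 7.94
Net east component: -11.72 km.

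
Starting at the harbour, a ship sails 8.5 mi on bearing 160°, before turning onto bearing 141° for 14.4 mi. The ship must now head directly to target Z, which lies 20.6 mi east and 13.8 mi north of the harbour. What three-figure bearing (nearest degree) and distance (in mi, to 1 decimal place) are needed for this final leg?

Leg 1 (160°, 8.5 mi): east 8.5 sin 160° = 2.91, north 8.5 cos 160° = -7.99
Leg 2 (141°, 14.4 mi): east 14.4 sin 141° = 9.06, north 14.4 cos 141° = -11.19
Current position: (11.97, -19.18). Target: (20.6, 13.8). Remaining: Δeast = 8.63, Δnorth = 32.98.
Bearing = atan2(8.63, 32.98) mod 360° = 14.67°; distance = √((8.63)² + (32.98)²) = 34.089 mi.

015°, 34.1 mi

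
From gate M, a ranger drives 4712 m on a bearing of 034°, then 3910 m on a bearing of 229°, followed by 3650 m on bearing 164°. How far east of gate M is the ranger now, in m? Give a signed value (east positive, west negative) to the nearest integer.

Leg 1 (034°, 4712 m): east 4712 sin 34° = 2634.92, north 4712 cos 34° = 3906.43
Leg 2 (229°, 3910 m): east 3910 sin 229° = -2950.91, north 3910 cos 229° = -2565.19
Leg 3 (164°, 3650 m): east 3650 sin 164° = 1006.08, north 3650 cos 164° = -3508.61
Net east component: 690.08 m.

690 m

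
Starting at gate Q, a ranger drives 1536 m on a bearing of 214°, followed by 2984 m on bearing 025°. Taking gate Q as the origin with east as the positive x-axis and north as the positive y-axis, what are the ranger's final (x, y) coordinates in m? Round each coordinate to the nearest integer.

Leg 1 (214°, 1536 m): east 1536 sin 214° = -858.92, north 1536 cos 214° = -1273.40
Leg 2 (025°, 2984 m): east 2984 sin 25° = 1261.09, north 2984 cos 25° = 2704.42
Summing: 402.17 m east, 1431.02 m north → (402, 1431).

(402, 1431)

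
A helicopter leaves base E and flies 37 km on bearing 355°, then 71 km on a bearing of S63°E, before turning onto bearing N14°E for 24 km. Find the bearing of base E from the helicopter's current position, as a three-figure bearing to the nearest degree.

247°

Leg 1 (355°, 37 km): east 37 sin 355° = -3.22, north 37 cos 355° = 36.86
Leg 2 (S63°E, 71 km): east 71 sin 117° = 63.26, north 71 cos 117° = -32.23
Leg 3 (N14°E, 24 km): east 24 sin 14° = 5.81, north 24 cos 14° = 23.29
Net displacement: 65.84 east, 27.91 north. Direction back to start is (-65.84, -27.91): bearing = atan2(-65.84, -27.91) mod 360° = 247.03° ≈ 247°.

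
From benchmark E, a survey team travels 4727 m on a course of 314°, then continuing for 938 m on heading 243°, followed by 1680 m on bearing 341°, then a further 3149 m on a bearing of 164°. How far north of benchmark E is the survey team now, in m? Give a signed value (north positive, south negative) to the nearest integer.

Leg 1 (314°, 4727 m): east 4727 sin 314° = -3400.32, north 4727 cos 314° = 3283.65
Leg 2 (243°, 938 m): east 938 sin 243° = -835.76, north 938 cos 243° = -425.84
Leg 3 (341°, 1680 m): east 1680 sin 341° = -546.95, north 1680 cos 341° = 1588.47
Leg 4 (164°, 3149 m): east 3149 sin 164° = 867.98, north 3149 cos 164° = -3027.01
Net north component: 1419.27 m.

1419 m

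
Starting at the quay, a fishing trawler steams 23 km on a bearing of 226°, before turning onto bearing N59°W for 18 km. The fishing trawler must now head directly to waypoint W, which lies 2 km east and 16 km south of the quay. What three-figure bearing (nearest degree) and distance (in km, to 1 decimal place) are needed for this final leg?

105°, 35.2 km

Leg 1 (226°, 23 km): east 23 sin 226° = -16.54, north 23 cos 226° = -15.98
Leg 2 (N59°W, 18 km): east 18 sin 301° = -15.43, north 18 cos 301° = 9.27
Current position: (-31.97, -6.71). Target: (2, -16). Remaining: Δeast = 33.97, Δnorth = -9.29.
Bearing = atan2(33.97, -9.29) mod 360° = 105.30°; distance = √((33.97)² + (-9.29)²) = 35.222 km.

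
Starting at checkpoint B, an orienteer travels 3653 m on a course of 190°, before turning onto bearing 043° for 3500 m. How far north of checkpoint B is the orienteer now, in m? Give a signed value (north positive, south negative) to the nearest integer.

Leg 1 (190°, 3653 m): east 3653 sin 190° = -634.34, north 3653 cos 190° = -3597.50
Leg 2 (043°, 3500 m): east 3500 sin 43° = 2386.99, north 3500 cos 43° = 2559.74
Net north component: -1037.76 m.

-1038 m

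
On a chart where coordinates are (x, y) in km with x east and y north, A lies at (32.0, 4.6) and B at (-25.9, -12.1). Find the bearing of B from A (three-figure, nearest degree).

Δeast = -25.9 − 32.0 = -57.90; Δnorth = -12.1 − 4.6 = -16.70.
Bearing = atan2(Δeast, Δnorth) mod 360° = 253.91° ≈ 254°.

254°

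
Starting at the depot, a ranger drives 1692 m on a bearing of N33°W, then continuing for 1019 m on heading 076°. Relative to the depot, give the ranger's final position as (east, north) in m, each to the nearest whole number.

(67, 1666)

Leg 1 (N33°W, 1692 m): east 1692 sin 327° = -921.53, north 1692 cos 327° = 1419.03
Leg 2 (076°, 1019 m): east 1019 sin 76° = 988.73, north 1019 cos 76° = 246.52
Summing: 67.20 m east, 1665.55 m north → (67, 1666).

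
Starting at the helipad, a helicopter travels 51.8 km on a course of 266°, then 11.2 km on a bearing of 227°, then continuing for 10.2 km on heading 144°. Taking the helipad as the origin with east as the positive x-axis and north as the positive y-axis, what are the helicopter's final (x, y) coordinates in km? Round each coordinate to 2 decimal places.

Leg 1 (266°, 51.8 km): east 51.8 sin 266° = -51.67, north 51.8 cos 266° = -3.61
Leg 2 (227°, 11.2 km): east 11.2 sin 227° = -8.19, north 11.2 cos 227° = -7.64
Leg 3 (144°, 10.2 km): east 10.2 sin 144° = 6.00, north 10.2 cos 144° = -8.25
Summing: -53.87 km east, -19.50 km north → (-53.87, -19.50).

(-53.87, -19.50)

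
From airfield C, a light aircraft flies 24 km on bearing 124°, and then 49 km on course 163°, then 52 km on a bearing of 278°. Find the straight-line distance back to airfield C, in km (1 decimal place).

Leg 1 (124°, 24 km): east 24 sin 124° = 19.90, north 24 cos 124° = -13.42
Leg 2 (163°, 49 km): east 49 sin 163° = 14.33, north 49 cos 163° = -46.86
Leg 3 (278°, 52 km): east 52 sin 278° = -51.49, north 52 cos 278° = 7.24
Net: -17.27 east, -53.04 north. Distance = √((-17.27)² + (-53.04)²) = 55.783 km.

55.8 km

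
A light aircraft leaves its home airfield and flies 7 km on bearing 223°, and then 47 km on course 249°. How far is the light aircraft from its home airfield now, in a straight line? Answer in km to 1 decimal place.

53.4 km

Leg 1 (223°, 7 km): east 7 sin 223° = -4.77, north 7 cos 223° = -5.12
Leg 2 (249°, 47 km): east 47 sin 249° = -43.88, north 47 cos 249° = -16.84
Net: -48.65 east, -21.96 north. Distance = √((-48.65)² + (-21.96)²) = 53.380 km.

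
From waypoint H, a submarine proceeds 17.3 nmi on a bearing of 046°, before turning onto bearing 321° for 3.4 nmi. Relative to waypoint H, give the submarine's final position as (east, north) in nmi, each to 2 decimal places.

Leg 1 (046°, 17.3 nmi): east 17.3 sin 46° = 12.44, north 17.3 cos 46° = 12.02
Leg 2 (321°, 3.4 nmi): east 3.4 sin 321° = -2.14, north 3.4 cos 321° = 2.64
Summing: 10.30 nmi east, 14.66 nmi north → (10.30, 14.66).

(10.30, 14.66)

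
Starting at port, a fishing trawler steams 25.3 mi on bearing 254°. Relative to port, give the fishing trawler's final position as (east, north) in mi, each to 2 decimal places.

Leg 1 (254°, 25.3 mi): east 25.3 sin 254° = -24.32, north 25.3 cos 254° = -6.97
Summing: -24.32 mi east, -6.97 mi north → (-24.32, -6.97).

(-24.32, -6.97)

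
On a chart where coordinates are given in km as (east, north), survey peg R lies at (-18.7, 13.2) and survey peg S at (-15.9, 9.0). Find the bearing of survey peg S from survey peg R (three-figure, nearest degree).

146°

Δeast = -15.9 − -18.7 = 2.80; Δnorth = 9.0 − 13.2 = -4.20.
Bearing = atan2(Δeast, Δnorth) mod 360° = 146.31° ≈ 146°.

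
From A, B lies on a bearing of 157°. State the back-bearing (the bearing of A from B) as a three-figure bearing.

337°

Back-bearing = 157° + 180° = 337°.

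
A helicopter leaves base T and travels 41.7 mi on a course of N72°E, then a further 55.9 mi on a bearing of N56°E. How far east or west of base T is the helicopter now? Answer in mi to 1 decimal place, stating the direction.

86.0 mi east

Leg 1 (N72°E, 41.7 mi): east 41.7 sin 72° = 39.66, north 41.7 cos 72° = 12.89
Leg 2 (N56°E, 55.9 mi): east 55.9 sin 56° = 46.34, north 55.9 cos 56° = 31.26
Net east component: 86.00 mi.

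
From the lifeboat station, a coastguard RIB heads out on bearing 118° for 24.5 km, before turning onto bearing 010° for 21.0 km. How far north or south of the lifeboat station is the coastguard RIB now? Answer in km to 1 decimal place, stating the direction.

Leg 1 (118°, 24.5 km): east 24.5 sin 118° = 21.63, north 24.5 cos 118° = -11.50
Leg 2 (010°, 21.0 km): east 21.0 sin 10° = 3.65, north 21.0 cos 10° = 20.68
Net north component: 9.18 km.

9.2 km north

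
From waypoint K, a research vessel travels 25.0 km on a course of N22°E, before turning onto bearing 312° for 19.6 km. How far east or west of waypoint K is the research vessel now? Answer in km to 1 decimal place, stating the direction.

Leg 1 (N22°E, 25.0 km): east 25.0 sin 22° = 9.37, north 25.0 cos 22° = 23.18
Leg 2 (312°, 19.6 km): east 19.6 sin 312° = -14.57, north 19.6 cos 312° = 13.11
Net east component: -5.20 km.

5.2 km west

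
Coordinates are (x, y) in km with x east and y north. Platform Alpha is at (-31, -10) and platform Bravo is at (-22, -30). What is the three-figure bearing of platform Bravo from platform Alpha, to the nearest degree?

Δeast = -22 − -31 = 9.00; Δnorth = -30 − -10 = -20.00.
Bearing = atan2(Δeast, Δnorth) mod 360° = 155.77° ≈ 156°.

156°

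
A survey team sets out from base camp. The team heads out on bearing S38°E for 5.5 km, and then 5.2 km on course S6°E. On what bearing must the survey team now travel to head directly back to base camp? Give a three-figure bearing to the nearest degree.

338°

Leg 1 (S38°E, 5.5 km): east 5.5 sin 142° = 3.39, north 5.5 cos 142° = -4.33
Leg 2 (S6°E, 5.2 km): east 5.2 sin 174° = 0.54, north 5.2 cos 174° = -5.17
Net displacement: 3.93 east, -9.51 north. Direction back to start is (-3.93, 9.51): bearing = atan2(-3.93, 9.51) mod 360° = 337.54° ≈ 338°.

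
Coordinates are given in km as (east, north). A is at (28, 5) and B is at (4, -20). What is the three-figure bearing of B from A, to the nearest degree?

224°

Δeast = 4 − 28 = -24.00; Δnorth = -20 − 5 = -25.00.
Bearing = atan2(Δeast, Δnorth) mod 360° = 223.83° ≈ 224°.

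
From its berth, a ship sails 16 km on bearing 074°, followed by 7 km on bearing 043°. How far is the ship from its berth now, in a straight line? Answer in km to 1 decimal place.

22.3 km

Leg 1 (074°, 16 km): east 16 sin 74° = 15.38, north 16 cos 74° = 4.41
Leg 2 (043°, 7 km): east 7 sin 43° = 4.77, north 7 cos 43° = 5.12
Net: 20.15 east, 9.53 north. Distance = √((20.15)² + (9.53)²) = 22.294 km.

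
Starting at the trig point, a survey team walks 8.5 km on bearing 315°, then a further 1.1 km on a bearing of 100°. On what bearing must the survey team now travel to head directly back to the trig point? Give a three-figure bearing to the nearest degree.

140°

Leg 1 (315°, 8.5 km): east 8.5 sin 315° = -6.01, north 8.5 cos 315° = 6.01
Leg 2 (100°, 1.1 km): east 1.1 sin 100° = 1.08, north 1.1 cos 100° = -0.19
Net displacement: -4.93 east, 5.82 north. Direction back to start is (4.93, -5.82): bearing = atan2(4.93, -5.82) mod 360° = 139.75° ≈ 140°.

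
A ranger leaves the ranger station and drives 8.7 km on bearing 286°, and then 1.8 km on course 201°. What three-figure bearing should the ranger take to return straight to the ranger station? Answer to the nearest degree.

095°

Leg 1 (286°, 8.7 km): east 8.7 sin 286° = -8.36, north 8.7 cos 286° = 2.40
Leg 2 (201°, 1.8 km): east 1.8 sin 201° = -0.65, north 1.8 cos 201° = -1.68
Net displacement: -9.01 east, 0.72 north. Direction back to start is (9.01, -0.72): bearing = atan2(9.01, -0.72) mod 360° = 94.55° ≈ 095°.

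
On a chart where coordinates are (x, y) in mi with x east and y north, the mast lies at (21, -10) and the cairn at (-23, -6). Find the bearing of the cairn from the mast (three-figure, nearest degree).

Δeast = -23 − 21 = -44.00; Δnorth = -6 − -10 = 4.00.
Bearing = atan2(Δeast, Δnorth) mod 360° = 275.19° ≈ 275°.

275°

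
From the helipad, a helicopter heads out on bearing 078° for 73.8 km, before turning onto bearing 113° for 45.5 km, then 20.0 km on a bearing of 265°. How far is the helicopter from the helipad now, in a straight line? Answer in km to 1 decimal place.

94.2 km

Leg 1 (078°, 73.8 km): east 73.8 sin 78° = 72.19, north 73.8 cos 78° = 15.34
Leg 2 (113°, 45.5 km): east 45.5 sin 113° = 41.88, north 45.5 cos 113° = -17.78
Leg 3 (265°, 20.0 km): east 20.0 sin 265° = -19.92, north 20.0 cos 265° = -1.74
Net: 94.15 east, -4.18 north. Distance = √((94.15)² + (-4.18)²) = 94.239 km.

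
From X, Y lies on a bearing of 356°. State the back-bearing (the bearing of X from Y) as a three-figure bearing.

176°

Back-bearing = 356° − 180° = 176°.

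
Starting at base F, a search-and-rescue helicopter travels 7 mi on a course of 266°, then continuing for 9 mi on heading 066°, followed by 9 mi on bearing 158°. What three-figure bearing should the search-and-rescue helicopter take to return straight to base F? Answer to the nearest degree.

Leg 1 (266°, 7 mi): east 7 sin 266° = -6.98, north 7 cos 266° = -0.49
Leg 2 (066°, 9 mi): east 9 sin 66° = 8.22, north 9 cos 66° = 3.66
Leg 3 (158°, 9 mi): east 9 sin 158° = 3.37, north 9 cos 158° = -8.34
Net displacement: 4.61 east, -5.17 north. Direction back to start is (-4.61, 5.17): bearing = atan2(-4.61, 5.17) mod 360° = 318.29° ≈ 318°.

318°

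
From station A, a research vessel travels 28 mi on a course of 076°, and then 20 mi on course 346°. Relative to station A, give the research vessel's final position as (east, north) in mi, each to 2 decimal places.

Leg 1 (076°, 28 mi): east 28 sin 76° = 27.17, north 28 cos 76° = 6.77
Leg 2 (346°, 20 mi): east 20 sin 346° = -4.84, north 20 cos 346° = 19.41
Summing: 22.33 mi east, 26.18 mi north → (22.33, 26.18).

(22.33, 26.18)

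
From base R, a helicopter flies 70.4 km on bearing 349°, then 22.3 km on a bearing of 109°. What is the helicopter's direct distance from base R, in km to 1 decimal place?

Leg 1 (349°, 70.4 km): east 70.4 sin 349° = -13.43, north 70.4 cos 349° = 69.11
Leg 2 (109°, 22.3 km): east 22.3 sin 109° = 21.09, north 22.3 cos 109° = -7.26
Net: 7.65 east, 61.85 north. Distance = √((7.65)² + (61.85)²) = 62.318 km.

62.3 km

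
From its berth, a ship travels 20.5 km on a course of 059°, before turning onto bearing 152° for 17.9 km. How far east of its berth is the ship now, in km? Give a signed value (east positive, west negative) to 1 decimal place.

Leg 1 (059°, 20.5 km): east 20.5 sin 59° = 17.57, north 20.5 cos 59° = 10.56
Leg 2 (152°, 17.9 km): east 17.9 sin 152° = 8.40, north 17.9 cos 152° = -15.80
Net east component: 25.98 km.

26.0 km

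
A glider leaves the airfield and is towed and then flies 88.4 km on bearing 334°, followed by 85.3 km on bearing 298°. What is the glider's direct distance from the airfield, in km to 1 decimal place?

Leg 1 (334°, 88.4 km): east 88.4 sin 334° = -38.75, north 88.4 cos 334° = 79.45
Leg 2 (298°, 85.3 km): east 85.3 sin 298° = -75.32, north 85.3 cos 298° = 40.05
Net: -114.07 east, 119.50 north. Distance = √((-114.07)² + (119.50)²) = 165.201 km.

165.2 km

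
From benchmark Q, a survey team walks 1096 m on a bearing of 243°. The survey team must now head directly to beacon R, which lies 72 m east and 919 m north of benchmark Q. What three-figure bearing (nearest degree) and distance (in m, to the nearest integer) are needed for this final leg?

037°, 1762 m

Leg 1 (243°, 1096 m): east 1096 sin 243° = -976.54, north 1096 cos 243° = -497.57
Current position: (-976.54, -497.57). Target: (72, 919). Remaining: Δeast = 1048.54, Δnorth = 1416.57.
Bearing = atan2(1048.54, 1416.57) mod 360° = 36.51°; distance = √((1048.54)² + (1416.57)²) = 1762.420 m.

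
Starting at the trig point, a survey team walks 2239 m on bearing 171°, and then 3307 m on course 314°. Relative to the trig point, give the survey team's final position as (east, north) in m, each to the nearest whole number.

(-2029, 86)

Leg 1 (171°, 2239 m): east 2239 sin 171° = 350.26, north 2239 cos 171° = -2211.43
Leg 2 (314°, 3307 m): east 3307 sin 314° = -2378.86, north 3307 cos 314° = 2297.24
Summing: -2028.60 m east, 85.80 m north → (-2029, 86).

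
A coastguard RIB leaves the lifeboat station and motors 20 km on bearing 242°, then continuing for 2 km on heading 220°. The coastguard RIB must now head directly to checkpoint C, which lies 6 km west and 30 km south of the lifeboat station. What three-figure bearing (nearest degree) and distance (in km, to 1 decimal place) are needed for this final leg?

Leg 1 (242°, 20 km): east 20 sin 242° = -17.66, north 20 cos 242° = -9.39
Leg 2 (220°, 2 km): east 2 sin 220° = -1.29, north 2 cos 220° = -1.53
Current position: (-18.94, -10.92). Target: (-6, -30). Remaining: Δeast = 12.94, Δnorth = -19.08.
Bearing = atan2(12.94, -19.08) mod 360° = 145.84°; distance = √((12.94)² + (-19.08)²) = 23.055 km.

146°, 23.1 km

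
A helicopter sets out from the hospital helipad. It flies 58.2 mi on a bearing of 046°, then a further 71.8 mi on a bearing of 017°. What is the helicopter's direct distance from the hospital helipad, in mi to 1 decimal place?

125.9 mi

Leg 1 (046°, 58.2 mi): east 58.2 sin 46° = 41.87, north 58.2 cos 46° = 40.43
Leg 2 (017°, 71.8 mi): east 71.8 sin 17° = 20.99, north 71.8 cos 17° = 68.66
Net: 62.86 east, 109.09 north. Distance = √((62.86)² + (109.09)²) = 125.905 mi.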